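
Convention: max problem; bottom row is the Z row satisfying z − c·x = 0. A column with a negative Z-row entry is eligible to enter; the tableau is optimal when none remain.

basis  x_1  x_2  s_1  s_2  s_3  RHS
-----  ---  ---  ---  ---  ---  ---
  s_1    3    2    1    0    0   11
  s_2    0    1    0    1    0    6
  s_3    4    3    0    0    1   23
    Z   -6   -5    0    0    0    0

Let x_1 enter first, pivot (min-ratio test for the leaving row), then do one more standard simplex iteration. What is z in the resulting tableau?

55/2

Ratio test on column x_1 — row 1: 11/3 = 11/3; row 2: entry 0 ≤ 0; row 3: 23/4 = 23/4. Minimum is 11/3 at row 1 (s_1 leaves); pivot element 3.
Pivot on row 1; the Z-row RHS becomes 0 − (-6)·(11/3) = 22.
Next entering variable (most negative Z-row entry -1): x_2.
Ratio test on column x_2 — row 1: (11/3)/(2/3) = 11/2; row 2: 6/1 = 6; row 3: (25/3)/(1/3) = 25. Minimum is 11/2 at row 1 (x_1 leaves); pivot element 2/3.
After the second pivot the Z-row RHS is 22 − (-1)·(11/2) = 55/2.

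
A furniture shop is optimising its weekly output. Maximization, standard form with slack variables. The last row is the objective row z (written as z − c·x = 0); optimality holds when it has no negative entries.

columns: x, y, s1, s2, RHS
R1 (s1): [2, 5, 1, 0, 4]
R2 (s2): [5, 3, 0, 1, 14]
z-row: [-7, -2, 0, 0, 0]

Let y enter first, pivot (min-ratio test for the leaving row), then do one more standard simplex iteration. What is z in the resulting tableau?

14

Ratio test on column y — row 1: 4/5 = 4/5; row 2: 14/3 = 14/3. Minimum is 4/5 at row 1 (s1 leaves); pivot element 5.
Pivot on row 1; the z-row RHS becomes 0 − (-2)·(4/5) = 8/5.
Next entering variable (most negative z-row entry -31/5): x.
Ratio test on column x — row 1: (4/5)/(2/5) = 2; row 2: (58/5)/(19/5) = 58/19. Minimum is 2 at row 1 (y leaves); pivot element 2/5.
After the second pivot the z-row RHS is 8/5 − (-31/5)·2 = 14.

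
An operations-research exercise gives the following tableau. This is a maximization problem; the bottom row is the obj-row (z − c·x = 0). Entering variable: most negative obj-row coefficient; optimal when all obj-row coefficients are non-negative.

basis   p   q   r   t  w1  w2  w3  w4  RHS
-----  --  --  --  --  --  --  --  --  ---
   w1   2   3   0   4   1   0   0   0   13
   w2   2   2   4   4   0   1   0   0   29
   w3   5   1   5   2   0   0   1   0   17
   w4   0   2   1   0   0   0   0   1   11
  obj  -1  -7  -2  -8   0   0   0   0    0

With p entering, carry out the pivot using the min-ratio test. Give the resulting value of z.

17/5

Ratio test on column p — row 1: 13/2 = 13/2; row 2: 29/2 = 29/2; row 3: 17/5 = 17/5; row 4: entry 0 ≤ 0. Minimum is 17/5 at row 3 (w3 leaves); pivot element 5.
Pivot on row 3; the obj-row RHS becomes 0 − (-1)·(17/5) = 17/5.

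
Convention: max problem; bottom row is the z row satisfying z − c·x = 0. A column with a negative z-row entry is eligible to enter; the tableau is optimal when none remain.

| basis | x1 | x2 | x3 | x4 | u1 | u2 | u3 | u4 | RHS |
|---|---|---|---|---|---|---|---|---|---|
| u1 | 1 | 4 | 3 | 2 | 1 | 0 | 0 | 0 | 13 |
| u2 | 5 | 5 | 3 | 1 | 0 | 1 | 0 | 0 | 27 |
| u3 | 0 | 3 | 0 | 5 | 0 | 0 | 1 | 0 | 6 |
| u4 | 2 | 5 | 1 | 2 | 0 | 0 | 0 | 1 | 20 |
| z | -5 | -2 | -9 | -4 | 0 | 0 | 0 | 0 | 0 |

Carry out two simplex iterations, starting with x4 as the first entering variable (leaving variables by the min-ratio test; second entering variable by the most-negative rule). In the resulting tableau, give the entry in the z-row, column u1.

3

Ratio test on column x4 — row 1: 13/2 = 13/2; row 2: 27/1 = 27; row 3: 6/5 = 6/5; row 4: 20/2 = 10. Minimum is 6/5 at row 3 (u3 leaves); pivot element 5.
Divide row 3 by 5; eliminate column x4 from the other rows.
Second iteration: most negative z-row entry is -9 in column x3, so x3 enters.
Ratio test on column x3 — row 1: (53/5)/3 = 53/15; row 2: (129/5)/3 = 43/5; row 3: entry 0 ≤ 0; row 4: (88/5)/1 = 88/5. Minimum is 53/15 at row 1 (u1 leaves); pivot element 3.
Divide row 1 by 3; eliminate column x3 from the other rows.
After both pivots, the entry at the z-row, column u1 is 3.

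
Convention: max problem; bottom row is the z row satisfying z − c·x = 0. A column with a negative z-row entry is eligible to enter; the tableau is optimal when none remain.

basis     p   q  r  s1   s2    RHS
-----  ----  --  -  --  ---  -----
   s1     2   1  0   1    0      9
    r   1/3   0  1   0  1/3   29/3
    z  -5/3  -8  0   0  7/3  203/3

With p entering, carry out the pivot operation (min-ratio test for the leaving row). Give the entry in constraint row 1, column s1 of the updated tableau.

Ratio test on column p — row 1: 9/2 = 9/2; row 2: (29/3)/(1/3) = 29. Minimum is 9/2 at row 1 (s1 leaves); pivot element 2.
Divide row 1 by 2; eliminate column p from the other rows.
In the new row 1, the s1 entry is the old entry divided by the pivot: 1/2 = 1/2.

1/2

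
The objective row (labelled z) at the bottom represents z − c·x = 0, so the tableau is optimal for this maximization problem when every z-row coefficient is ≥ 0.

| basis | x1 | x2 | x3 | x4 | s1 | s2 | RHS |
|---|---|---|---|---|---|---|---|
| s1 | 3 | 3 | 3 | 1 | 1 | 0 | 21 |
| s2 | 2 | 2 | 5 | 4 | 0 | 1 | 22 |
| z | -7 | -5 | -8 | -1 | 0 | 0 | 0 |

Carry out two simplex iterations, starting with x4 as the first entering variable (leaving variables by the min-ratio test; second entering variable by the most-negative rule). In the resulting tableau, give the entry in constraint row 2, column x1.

2/5

Ratio test on column x4 — row 1: 21/1 = 21; row 2: 22/4 = 11/2. Minimum is 11/2 at row 2 (s2 leaves); pivot element 4.
Divide row 2 by 4; eliminate column x4 from the other rows.
Second iteration: most negative z-row entry is -27/4 in column x3, so x3 enters.
Ratio test on column x3 — row 1: (31/2)/(7/4) = 62/7; row 2: (11/2)/(5/4) = 22/5. Minimum is 22/5 at row 2 (x4 leaves); pivot element 5/4.
Divide row 2 by 5/4; eliminate column x3 from the other rows.
After both pivots, the entry at constraint row 2, column x1 is 2/5.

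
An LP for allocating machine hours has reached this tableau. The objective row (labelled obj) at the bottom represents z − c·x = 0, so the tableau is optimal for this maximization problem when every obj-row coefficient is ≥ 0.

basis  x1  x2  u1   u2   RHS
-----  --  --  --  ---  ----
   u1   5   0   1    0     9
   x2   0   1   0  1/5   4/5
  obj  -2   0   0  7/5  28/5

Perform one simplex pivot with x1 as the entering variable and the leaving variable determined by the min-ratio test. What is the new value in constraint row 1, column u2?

Ratio test on column x1 — row 1: 9/5 = 9/5; row 2: entry 0 ≤ 0. Minimum is 9/5 at row 1 (u1 leaves); pivot element 5.
Divide row 1 by 5; eliminate column x1 from the other rows.
In the new row 1, the u2 entry is the old entry divided by the pivot: 0/5 = 0.

0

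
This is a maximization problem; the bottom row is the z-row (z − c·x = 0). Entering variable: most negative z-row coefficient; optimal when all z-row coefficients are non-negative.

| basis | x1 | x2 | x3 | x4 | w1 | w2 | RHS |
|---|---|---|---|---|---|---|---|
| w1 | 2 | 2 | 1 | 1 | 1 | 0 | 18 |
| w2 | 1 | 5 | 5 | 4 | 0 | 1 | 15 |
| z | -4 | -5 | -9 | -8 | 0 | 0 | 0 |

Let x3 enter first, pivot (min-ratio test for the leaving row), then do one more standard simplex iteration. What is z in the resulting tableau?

136/3

Ratio test on column x3 — row 1: 18/1 = 18; row 2: 15/5 = 3. Minimum is 3 at row 2 (w2 leaves); pivot element 5.
Pivot on row 2; the z-row RHS becomes 0 − (-9)·3 = 27.
Next entering variable (most negative z-row entry -11/5): x1.
Ratio test on column x1 — row 1: 15/(9/5) = 25/3; row 2: 3/(1/5) = 15. Minimum is 25/3 at row 1 (w1 leaves); pivot element 9/5.
After the second pivot the z-row RHS is 27 − (-11/5)·(25/3) = 136/3.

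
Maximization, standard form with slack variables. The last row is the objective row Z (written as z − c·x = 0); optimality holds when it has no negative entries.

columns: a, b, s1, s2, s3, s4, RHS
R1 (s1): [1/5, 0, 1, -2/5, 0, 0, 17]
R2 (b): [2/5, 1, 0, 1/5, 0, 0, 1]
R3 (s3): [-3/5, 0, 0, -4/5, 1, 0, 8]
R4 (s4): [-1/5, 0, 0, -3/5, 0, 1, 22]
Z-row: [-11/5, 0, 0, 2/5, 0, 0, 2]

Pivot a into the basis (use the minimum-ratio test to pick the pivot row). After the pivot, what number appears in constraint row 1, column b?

Ratio test on column a — row 1: 17/(1/5) = 85; row 2: 1/(2/5) = 5/2; row 3: entry -3/5 ≤ 0; row 4: entry -1/5 ≤ 0. Minimum is 5/2 at row 2 (b leaves); pivot element 2/5.
Divide row 2 by 2/5; eliminate column a from the other rows.
Row 1 update in column b: 0 − (1/5)·(5/2) = -1/2.

-1/2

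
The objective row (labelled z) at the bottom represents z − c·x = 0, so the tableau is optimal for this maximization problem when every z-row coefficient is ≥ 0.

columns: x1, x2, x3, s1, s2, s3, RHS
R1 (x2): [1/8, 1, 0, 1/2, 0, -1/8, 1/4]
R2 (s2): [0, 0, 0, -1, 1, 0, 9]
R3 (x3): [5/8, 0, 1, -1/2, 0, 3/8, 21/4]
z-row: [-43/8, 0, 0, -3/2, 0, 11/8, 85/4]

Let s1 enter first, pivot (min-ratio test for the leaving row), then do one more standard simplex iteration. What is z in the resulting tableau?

32

Ratio test on column s1 — row 1: (1/4)/(1/2) = 1/2; row 2: entry -1 ≤ 0; row 3: entry -1/2 ≤ 0. Minimum is 1/2 at row 1 (x2 leaves); pivot element 1/2.
Pivot on row 1; the z-row RHS becomes 85/4 − (-3/2)·(1/2) = 22.
Next entering variable (most negative z-row entry -5): x1.
Ratio test on column x1 — row 1: (1/2)/(1/4) = 2; row 2: (19/2)/(1/4) = 38; row 3: (11/2)/(3/4) = 22/3. Minimum is 2 at row 1 (s1 leaves); pivot element 1/4.
After the second pivot the z-row RHS is 22 − (-5)·2 = 32.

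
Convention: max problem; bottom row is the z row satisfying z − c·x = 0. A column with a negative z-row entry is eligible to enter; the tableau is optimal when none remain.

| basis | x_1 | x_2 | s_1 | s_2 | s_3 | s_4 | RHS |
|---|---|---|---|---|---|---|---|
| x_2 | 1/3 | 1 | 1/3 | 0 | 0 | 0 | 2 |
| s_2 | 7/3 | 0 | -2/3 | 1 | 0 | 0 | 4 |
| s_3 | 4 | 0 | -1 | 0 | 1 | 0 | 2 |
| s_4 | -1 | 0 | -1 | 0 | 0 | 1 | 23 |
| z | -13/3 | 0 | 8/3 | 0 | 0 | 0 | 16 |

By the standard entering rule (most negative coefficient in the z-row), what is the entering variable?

Negative z-row entries: x_1: -13/3.
The most negative is -13/3 in column x_1, so x_1 enters.

x_1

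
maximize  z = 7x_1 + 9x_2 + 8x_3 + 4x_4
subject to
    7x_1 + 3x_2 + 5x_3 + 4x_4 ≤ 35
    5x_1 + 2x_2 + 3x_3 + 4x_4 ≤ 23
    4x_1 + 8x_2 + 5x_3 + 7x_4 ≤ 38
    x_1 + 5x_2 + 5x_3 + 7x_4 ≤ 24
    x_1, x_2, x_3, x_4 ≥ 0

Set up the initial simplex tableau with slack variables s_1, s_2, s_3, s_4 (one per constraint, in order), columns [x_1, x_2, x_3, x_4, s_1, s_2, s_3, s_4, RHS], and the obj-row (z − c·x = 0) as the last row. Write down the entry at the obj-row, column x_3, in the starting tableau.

-8

The obj-row carries the negated objective coefficients: the x_3 entry is -8.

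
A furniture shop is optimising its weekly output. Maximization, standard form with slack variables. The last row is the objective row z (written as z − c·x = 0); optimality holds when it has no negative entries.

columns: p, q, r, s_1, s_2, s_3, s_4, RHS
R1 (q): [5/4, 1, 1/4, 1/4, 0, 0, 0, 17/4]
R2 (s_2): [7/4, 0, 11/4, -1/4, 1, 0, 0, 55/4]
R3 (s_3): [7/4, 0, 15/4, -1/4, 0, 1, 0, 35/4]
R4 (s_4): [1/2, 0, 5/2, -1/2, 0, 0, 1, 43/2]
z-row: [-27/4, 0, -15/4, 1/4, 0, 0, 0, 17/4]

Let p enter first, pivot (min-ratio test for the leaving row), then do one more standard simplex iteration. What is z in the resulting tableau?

Ratio test on column p — row 1: (17/4)/(5/4) = 17/5; row 2: (55/4)/(7/4) = 55/7; row 3: (35/4)/(7/4) = 5; row 4: (43/2)/(1/2) = 43. Minimum is 17/5 at row 1 (q leaves); pivot element 5/4.
Pivot on row 1; the z-row RHS becomes 17/4 − (-27/4)·(17/5) = 136/5.
Next entering variable (most negative z-row entry -12/5): r.
Ratio test on column r — row 1: (17/5)/(1/5) = 17; row 2: (39/5)/(12/5) = 13/4; row 3: (14/5)/(17/5) = 14/17; row 4: (99/5)/(12/5) = 33/4. Minimum is 14/17 at row 3 (s_3 leaves); pivot element 17/5.
After the second pivot the z-row RHS is 136/5 − (-12/5)·(14/17) = 496/17.

496/17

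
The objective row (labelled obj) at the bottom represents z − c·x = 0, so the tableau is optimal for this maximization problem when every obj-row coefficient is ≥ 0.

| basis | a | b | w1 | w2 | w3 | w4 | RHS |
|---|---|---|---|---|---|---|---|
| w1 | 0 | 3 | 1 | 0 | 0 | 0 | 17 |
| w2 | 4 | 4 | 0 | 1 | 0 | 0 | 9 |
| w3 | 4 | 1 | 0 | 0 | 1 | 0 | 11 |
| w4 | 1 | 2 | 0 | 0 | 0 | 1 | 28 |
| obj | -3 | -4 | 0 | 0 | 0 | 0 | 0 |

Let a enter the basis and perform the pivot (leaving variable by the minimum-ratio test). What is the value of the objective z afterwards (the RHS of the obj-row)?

27/4

Ratio test on column a — row 1: entry 0 ≤ 0; row 2: 9/4 = 9/4; row 3: 11/4 = 11/4; row 4: 28/1 = 28. Minimum is 9/4 at row 2 (w2 leaves); pivot element 4.
Pivot on row 2; the obj-row RHS becomes 0 − (-3)·(9/4) = 27/4.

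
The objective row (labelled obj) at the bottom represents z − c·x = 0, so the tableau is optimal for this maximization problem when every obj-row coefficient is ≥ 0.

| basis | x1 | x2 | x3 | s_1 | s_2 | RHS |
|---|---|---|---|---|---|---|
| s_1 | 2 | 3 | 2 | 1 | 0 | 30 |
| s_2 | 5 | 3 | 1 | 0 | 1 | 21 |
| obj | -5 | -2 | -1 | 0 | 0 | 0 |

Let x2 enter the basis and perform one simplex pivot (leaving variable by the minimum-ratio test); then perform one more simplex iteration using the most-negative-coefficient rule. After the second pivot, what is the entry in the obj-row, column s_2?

1

Ratio test on column x2 — row 1: 30/3 = 10; row 2: 21/3 = 7. Minimum is 7 at row 2 (s_2 leaves); pivot element 3.
Divide row 2 by 3; eliminate column x2 from the other rows.
Second iteration: most negative obj-row entry is -5/3 in column x1, so x1 enters.
Ratio test on column x1 — row 1: entry -3 ≤ 0; row 2: 7/(5/3) = 21/5. Minimum is 21/5 at row 2 (x2 leaves); pivot element 5/3.
Divide row 2 by 5/3; eliminate column x1 from the other rows.
After both pivots, the entry at the obj-row, column s_2 is 1.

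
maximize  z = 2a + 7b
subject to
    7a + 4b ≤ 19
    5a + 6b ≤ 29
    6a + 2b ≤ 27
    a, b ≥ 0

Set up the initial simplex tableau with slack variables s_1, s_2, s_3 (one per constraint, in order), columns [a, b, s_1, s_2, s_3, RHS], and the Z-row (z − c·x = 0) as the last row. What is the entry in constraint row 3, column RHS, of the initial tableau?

27

The RHS of constraint 3 is b_3 = 27.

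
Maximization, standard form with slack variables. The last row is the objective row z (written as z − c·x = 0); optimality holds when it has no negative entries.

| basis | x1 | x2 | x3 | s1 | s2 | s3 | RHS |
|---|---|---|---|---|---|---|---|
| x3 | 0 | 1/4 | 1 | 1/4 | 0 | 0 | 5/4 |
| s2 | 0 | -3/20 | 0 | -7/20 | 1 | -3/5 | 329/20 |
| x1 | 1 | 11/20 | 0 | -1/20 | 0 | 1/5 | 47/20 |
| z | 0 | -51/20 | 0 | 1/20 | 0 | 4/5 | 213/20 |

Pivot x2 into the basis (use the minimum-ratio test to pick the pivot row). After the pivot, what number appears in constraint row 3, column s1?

-1/11

Ratio test on column x2 — row 1: (5/4)/(1/4) = 5; row 2: entry -3/20 ≤ 0; row 3: (47/20)/(11/20) = 47/11. Minimum is 47/11 at row 3 (x1 leaves); pivot element 11/20.
Divide row 3 by 11/20; eliminate column x2 from the other rows.
In the new row 3, the s1 entry is the old entry divided by the pivot: (-1/20)/(11/20) = -1/11.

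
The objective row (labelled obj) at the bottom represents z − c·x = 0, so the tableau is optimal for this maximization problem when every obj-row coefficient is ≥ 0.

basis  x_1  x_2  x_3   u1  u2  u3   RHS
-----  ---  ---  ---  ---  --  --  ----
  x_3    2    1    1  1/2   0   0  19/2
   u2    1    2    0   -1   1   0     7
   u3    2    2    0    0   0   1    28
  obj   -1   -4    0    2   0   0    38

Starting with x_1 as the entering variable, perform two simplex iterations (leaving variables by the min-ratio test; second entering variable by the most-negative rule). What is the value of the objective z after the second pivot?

48

Ratio test on column x_1 — row 1: (19/2)/2 = 19/4; row 2: 7/1 = 7; row 3: 28/2 = 14. Minimum is 19/4 at row 1 (x_3 leaves); pivot element 2.
Pivot on row 1; the obj-row RHS becomes 38 − (-1)·(19/4) = 171/4.
Next entering variable (most negative obj-row entry -7/2): x_2.
Ratio test on column x_2 — row 1: (19/4)/(1/2) = 19/2; row 2: (9/4)/(3/2) = 3/2; row 3: (37/2)/1 = 37/2. Minimum is 3/2 at row 2 (u2 leaves); pivot element 3/2.
After the second pivot the obj-row RHS is 171/4 − (-7/2)·(3/2) = 48.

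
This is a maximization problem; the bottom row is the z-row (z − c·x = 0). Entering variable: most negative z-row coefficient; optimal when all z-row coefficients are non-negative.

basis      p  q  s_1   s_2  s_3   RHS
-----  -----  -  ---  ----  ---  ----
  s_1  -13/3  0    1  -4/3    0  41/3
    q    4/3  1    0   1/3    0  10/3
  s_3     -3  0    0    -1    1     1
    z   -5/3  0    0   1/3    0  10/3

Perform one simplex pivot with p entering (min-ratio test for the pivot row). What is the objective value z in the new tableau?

Ratio test on column p — row 1: entry -13/3 ≤ 0; row 2: (10/3)/(4/3) = 5/2; row 3: entry -3 ≤ 0. Minimum is 5/2 at row 2 (q leaves); pivot element 4/3.
Pivot on row 2; the z-row RHS becomes 10/3 − (-5/3)·(5/2) = 15/2.

15/2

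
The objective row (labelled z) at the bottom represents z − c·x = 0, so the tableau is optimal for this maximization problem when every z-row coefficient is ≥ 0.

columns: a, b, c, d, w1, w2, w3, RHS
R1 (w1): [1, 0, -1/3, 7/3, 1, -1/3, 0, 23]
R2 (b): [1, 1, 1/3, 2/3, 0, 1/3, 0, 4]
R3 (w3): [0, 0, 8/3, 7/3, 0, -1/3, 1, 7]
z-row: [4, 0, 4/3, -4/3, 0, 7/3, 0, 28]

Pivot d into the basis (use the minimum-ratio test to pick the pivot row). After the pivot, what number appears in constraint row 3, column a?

0

Ratio test on column d — row 1: 23/(7/3) = 69/7; row 2: 4/(2/3) = 6; row 3: 7/(7/3) = 3. Minimum is 3 at row 3 (w3 leaves); pivot element 7/3.
Divide row 3 by 7/3; eliminate column d from the other rows.
In the new row 3, the a entry is the old entry divided by the pivot: 0/(7/3) = 0.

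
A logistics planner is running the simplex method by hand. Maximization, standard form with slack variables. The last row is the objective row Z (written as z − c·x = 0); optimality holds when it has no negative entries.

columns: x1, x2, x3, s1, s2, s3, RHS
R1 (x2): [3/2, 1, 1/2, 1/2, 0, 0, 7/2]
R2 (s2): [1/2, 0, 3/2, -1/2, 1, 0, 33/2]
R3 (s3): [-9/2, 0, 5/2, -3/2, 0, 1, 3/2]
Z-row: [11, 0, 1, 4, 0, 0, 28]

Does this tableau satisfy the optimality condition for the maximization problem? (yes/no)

Every Z-row coefficient is ≥ 0, so the tableau is optimal.

yes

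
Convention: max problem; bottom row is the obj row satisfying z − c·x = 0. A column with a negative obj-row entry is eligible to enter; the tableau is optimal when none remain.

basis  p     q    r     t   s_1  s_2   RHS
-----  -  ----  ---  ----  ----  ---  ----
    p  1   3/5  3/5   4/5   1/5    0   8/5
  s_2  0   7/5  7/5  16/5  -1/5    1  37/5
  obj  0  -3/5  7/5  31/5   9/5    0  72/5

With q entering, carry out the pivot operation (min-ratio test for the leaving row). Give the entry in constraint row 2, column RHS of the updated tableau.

Ratio test on column q — row 1: (8/5)/(3/5) = 8/3; row 2: (37/5)/(7/5) = 37/7. Minimum is 8/3 at row 1 (p leaves); pivot element 3/5.
Divide row 1 by 3/5; eliminate column q from the other rows.
Row 2 update in column RHS: 37/5 − (7/5)·(8/3) = 11/3.

11/3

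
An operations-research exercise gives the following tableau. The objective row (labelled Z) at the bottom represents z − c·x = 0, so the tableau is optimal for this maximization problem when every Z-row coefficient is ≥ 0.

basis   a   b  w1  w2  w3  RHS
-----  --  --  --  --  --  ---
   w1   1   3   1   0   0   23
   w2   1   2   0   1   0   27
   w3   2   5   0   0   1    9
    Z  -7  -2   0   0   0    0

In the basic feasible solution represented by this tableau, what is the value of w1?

23

w1 is basic (row 1); its value is the RHS of that row, 23.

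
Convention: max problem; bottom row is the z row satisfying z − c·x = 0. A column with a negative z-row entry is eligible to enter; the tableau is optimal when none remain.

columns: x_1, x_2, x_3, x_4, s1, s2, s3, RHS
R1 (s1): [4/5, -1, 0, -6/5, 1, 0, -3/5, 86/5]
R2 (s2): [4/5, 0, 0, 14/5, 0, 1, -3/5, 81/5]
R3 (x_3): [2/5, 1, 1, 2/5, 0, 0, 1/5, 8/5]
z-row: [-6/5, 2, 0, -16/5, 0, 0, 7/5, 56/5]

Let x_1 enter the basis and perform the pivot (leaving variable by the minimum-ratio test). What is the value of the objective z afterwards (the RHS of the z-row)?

16

Ratio test on column x_1 — row 1: (86/5)/(4/5) = 43/2; row 2: (81/5)/(4/5) = 81/4; row 3: (8/5)/(2/5) = 4. Minimum is 4 at row 3 (x_3 leaves); pivot element 2/5.
Pivot on row 3; the z-row RHS becomes 56/5 − (-6/5)·4 = 16.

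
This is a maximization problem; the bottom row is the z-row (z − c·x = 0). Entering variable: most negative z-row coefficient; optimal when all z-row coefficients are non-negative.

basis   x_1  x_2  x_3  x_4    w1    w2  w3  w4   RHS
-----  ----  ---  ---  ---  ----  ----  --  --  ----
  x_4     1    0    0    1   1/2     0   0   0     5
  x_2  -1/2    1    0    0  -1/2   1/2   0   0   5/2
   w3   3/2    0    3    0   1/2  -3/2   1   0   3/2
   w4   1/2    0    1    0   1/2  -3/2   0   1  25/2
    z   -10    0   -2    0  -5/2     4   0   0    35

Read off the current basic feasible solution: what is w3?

w3 is basic (row 3); its value is the RHS of that row, 3/2.

3/2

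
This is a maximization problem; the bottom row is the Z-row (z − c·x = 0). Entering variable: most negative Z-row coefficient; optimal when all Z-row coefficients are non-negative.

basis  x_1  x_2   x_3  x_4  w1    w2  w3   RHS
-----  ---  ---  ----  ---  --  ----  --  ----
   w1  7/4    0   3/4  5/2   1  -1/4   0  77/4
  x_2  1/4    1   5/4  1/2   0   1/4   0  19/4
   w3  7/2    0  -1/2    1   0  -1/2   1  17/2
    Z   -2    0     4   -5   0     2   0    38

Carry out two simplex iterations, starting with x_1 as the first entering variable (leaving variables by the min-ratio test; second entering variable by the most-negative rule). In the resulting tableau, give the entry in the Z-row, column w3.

Ratio test on column x_1 — row 1: (77/4)/(7/4) = 11; row 2: (19/4)/(1/4) = 19; row 3: (17/2)/(7/2) = 17/7. Minimum is 17/7 at row 3 (w3 leaves); pivot element 7/2.
Divide row 3 by 7/2; eliminate column x_1 from the other rows.
Second iteration: most negative Z-row entry is -31/7 in column x_4, so x_4 enters.
Ratio test on column x_4 — row 1: 15/2 = 15/2; row 2: (29/7)/(3/7) = 29/3; row 3: (17/7)/(2/7) = 17/2. Minimum is 15/2 at row 1 (w1 leaves); pivot element 2.
Divide row 1 by 2; eliminate column x_4 from the other rows.
After both pivots, the entry at the Z-row, column w3 is -15/28.

-15/28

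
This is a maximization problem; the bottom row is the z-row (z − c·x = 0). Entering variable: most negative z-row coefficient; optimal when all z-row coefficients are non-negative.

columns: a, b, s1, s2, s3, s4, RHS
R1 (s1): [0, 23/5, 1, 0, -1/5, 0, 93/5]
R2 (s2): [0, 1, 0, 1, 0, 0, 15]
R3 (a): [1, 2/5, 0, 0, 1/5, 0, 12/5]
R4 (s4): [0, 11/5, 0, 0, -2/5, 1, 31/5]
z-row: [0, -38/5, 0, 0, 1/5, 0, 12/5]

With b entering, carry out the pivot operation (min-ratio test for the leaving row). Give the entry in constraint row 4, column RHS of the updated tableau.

Ratio test on column b — row 1: (93/5)/(23/5) = 93/23; row 2: 15/1 = 15; row 3: (12/5)/(2/5) = 6; row 4: (31/5)/(11/5) = 31/11. Minimum is 31/11 at row 4 (s4 leaves); pivot element 11/5.
Divide row 4 by 11/5; eliminate column b from the other rows.
In the new row 4, the RHS entry is the old entry divided by the pivot: (31/5)/(11/5) = 31/11.

31/11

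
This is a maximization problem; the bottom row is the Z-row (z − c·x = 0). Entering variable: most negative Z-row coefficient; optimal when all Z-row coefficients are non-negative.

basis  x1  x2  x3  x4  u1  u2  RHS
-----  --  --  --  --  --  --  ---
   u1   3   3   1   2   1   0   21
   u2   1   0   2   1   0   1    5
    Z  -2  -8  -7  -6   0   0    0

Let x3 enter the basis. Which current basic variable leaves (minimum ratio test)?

u2

Column x3 entries and ratios — u1: 21/1 = 21; u2: 5/2 = 5/2.
Smallest ratio is 5/2 in the row of u2, so u2 leaves.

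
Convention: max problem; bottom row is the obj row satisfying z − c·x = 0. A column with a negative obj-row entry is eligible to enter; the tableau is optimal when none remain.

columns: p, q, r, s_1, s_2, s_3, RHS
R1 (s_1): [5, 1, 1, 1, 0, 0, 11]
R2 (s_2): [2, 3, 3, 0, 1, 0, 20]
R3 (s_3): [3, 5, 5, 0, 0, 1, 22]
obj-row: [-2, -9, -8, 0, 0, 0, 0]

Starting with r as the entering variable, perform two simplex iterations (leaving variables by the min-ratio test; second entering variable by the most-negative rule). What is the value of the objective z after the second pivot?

198/5

Ratio test on column r — row 1: 11/1 = 11; row 2: 20/3 = 20/3; row 3: 22/5 = 22/5. Minimum is 22/5 at row 3 (s_3 leaves); pivot element 5.
Pivot on row 3; the obj-row RHS becomes 0 − (-8)·(22/5) = 176/5.
Next entering variable (most negative obj-row entry -1): q.
Ratio test on column q — row 1: entry 0 ≤ 0; row 2: entry 0 ≤ 0; row 3: (22/5)/1 = 22/5. Minimum is 22/5 at row 3 (r leaves); pivot element 1.
After the second pivot the obj-row RHS is 176/5 − (-1)·(22/5) = 198/5.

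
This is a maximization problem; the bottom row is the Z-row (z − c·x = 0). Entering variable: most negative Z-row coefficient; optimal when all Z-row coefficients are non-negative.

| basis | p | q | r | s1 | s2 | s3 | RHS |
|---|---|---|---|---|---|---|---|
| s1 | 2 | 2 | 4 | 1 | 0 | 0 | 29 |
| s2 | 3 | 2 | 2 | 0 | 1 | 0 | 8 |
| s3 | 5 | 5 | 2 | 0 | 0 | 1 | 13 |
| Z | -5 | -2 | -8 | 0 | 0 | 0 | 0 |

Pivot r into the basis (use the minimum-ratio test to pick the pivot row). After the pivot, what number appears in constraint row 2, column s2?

1/2

Ratio test on column r — row 1: 29/4 = 29/4; row 2: 8/2 = 4; row 3: 13/2 = 13/2. Minimum is 4 at row 2 (s2 leaves); pivot element 2.
Divide row 2 by 2; eliminate column r from the other rows.
In the new row 2, the s2 entry is the old entry divided by the pivot: 1/2 = 1/2.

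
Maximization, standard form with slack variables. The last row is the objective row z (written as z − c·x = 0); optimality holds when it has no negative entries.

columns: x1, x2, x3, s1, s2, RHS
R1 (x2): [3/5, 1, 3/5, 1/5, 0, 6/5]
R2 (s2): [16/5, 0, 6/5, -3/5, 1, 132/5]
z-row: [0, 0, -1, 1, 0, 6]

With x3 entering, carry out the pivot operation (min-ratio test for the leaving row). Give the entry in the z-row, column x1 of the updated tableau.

1

Ratio test on column x3 — row 1: (6/5)/(3/5) = 2; row 2: (132/5)/(6/5) = 22. Minimum is 2 at row 1 (x2 leaves); pivot element 3/5.
Divide row 1 by 3/5; eliminate column x3 from the other rows.
z-row update in column x1: 0 − (-1)·1 = 1.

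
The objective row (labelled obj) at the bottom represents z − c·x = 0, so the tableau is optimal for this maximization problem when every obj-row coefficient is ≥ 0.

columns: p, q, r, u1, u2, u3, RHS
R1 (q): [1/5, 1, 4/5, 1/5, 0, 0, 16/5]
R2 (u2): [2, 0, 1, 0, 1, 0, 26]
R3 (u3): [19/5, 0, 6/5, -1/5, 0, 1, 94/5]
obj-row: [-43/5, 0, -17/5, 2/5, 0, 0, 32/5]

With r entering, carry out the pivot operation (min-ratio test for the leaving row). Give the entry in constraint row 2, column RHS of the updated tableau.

22

Ratio test on column r — row 1: (16/5)/(4/5) = 4; row 2: 26/1 = 26; row 3: (94/5)/(6/5) = 47/3. Minimum is 4 at row 1 (q leaves); pivot element 4/5.
Divide row 1 by 4/5; eliminate column r from the other rows.
Row 2 update in column RHS: 26 − 1·4 = 22.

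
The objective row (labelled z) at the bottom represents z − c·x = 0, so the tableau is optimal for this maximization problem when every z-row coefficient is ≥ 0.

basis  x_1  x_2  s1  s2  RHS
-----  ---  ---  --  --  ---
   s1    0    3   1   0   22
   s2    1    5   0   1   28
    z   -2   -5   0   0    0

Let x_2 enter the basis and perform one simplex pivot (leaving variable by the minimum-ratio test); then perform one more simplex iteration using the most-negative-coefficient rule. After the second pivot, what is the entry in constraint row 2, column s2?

Ratio test on column x_2 — row 1: 22/3 = 22/3; row 2: 28/5 = 28/5. Minimum is 28/5 at row 2 (s2 leaves); pivot element 5.
Divide row 2 by 5; eliminate column x_2 from the other rows.
Second iteration: most negative z-row entry is -1 in column x_1, so x_1 enters.
Ratio test on column x_1 — row 1: entry -3/5 ≤ 0; row 2: (28/5)/(1/5) = 28. Minimum is 28 at row 2 (x_2 leaves); pivot element 1/5.
Divide row 2 by 1/5; eliminate column x_1 from the other rows.
After both pivots, the entry at constraint row 2, column s2 is 1.

1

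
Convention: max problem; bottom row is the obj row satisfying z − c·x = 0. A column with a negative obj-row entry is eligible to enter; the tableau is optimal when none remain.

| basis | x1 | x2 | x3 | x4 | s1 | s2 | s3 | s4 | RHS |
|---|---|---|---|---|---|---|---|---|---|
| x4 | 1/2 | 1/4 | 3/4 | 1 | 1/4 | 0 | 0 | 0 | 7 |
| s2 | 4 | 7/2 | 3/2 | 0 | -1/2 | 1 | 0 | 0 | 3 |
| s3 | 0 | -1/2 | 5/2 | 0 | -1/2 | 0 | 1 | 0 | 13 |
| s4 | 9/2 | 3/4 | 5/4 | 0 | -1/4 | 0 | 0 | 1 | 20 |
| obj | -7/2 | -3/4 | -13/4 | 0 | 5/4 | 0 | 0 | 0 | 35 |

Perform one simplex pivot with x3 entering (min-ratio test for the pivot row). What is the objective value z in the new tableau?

83/2

Ratio test on column x3 — row 1: 7/(3/4) = 28/3; row 2: 3/(3/2) = 2; row 3: 13/(5/2) = 26/5; row 4: 20/(5/4) = 16. Minimum is 2 at row 2 (s2 leaves); pivot element 3/2.
Pivot on row 2; the obj-row RHS becomes 35 − (-13/4)·2 = 83/2.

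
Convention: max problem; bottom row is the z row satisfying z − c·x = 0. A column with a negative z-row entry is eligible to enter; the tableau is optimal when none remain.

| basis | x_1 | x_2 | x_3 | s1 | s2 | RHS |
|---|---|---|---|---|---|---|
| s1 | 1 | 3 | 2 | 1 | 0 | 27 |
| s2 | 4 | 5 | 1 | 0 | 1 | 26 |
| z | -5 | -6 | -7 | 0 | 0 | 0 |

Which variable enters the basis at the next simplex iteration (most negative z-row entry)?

x_3

Negative z-row entries: x_1: -5, x_2: -6, x_3: -7.
The most negative is -7 in column x_3, so x_3 enters.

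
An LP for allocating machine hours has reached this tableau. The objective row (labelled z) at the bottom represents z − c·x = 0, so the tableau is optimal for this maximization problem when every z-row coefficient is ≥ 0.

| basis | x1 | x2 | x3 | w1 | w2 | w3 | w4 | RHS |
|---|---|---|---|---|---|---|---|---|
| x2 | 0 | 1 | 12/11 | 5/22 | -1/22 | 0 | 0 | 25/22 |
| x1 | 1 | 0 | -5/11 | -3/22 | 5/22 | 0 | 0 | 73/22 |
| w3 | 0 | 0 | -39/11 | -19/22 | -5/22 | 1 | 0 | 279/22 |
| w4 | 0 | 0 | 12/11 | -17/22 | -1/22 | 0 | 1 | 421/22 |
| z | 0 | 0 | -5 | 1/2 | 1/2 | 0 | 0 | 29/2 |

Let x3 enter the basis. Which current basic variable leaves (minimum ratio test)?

Column x3 entries and ratios — x2: (25/22)/(12/11) = 25/24; x1: -5/11 ≤ 0, skip; w3: -39/11 ≤ 0, skip; w4: (421/22)/(12/11) = 421/24.
Smallest ratio is 25/24 in the row of x2, so x2 leaves.

x2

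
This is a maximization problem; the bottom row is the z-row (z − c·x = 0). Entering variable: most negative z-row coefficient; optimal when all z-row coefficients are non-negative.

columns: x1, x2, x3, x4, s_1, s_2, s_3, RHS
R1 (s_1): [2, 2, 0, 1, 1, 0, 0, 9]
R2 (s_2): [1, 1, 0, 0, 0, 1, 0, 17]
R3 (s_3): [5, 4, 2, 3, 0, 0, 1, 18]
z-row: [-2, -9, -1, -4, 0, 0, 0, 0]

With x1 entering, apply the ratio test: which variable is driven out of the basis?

Column x1 entries and ratios — s_1: 9/2 = 9/2; s_2: 17/1 = 17; s_3: 18/5 = 18/5.
Smallest ratio is 18/5 in the row of s_3, so s_3 leaves.

s_3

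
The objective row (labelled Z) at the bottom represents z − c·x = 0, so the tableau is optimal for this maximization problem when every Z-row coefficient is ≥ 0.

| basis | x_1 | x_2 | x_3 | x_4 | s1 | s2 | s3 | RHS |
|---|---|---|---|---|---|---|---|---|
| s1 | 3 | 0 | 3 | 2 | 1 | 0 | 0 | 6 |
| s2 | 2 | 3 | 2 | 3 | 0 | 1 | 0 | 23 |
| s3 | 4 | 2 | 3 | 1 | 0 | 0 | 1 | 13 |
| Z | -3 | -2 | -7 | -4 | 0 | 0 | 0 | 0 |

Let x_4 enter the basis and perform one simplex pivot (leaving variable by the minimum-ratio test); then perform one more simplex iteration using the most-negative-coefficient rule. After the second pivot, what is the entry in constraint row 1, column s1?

Ratio test on column x_4 — row 1: 6/2 = 3; row 2: 23/3 = 23/3; row 3: 13/1 = 13. Minimum is 3 at row 1 (s1 leaves); pivot element 2.
Divide row 1 by 2; eliminate column x_4 from the other rows.
Second iteration: most negative Z-row entry is -2 in column x_2, so x_2 enters.
Ratio test on column x_2 — row 1: entry 0 ≤ 0; row 2: 14/3 = 14/3; row 3: 10/2 = 5. Minimum is 14/3 at row 2 (s2 leaves); pivot element 3.
Divide row 2 by 3; eliminate column x_2 from the other rows.
After both pivots, the entry at constraint row 1, column s1 is 1/2.

1/2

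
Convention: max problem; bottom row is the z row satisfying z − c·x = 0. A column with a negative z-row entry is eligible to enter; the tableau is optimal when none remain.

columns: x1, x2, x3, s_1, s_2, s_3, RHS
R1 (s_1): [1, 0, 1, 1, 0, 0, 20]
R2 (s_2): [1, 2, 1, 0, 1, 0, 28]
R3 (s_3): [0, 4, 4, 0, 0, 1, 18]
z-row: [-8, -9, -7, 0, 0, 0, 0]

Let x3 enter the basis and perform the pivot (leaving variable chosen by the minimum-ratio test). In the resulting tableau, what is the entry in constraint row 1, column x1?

Ratio test on column x3 — row 1: 20/1 = 20; row 2: 28/1 = 28; row 3: 18/4 = 9/2. Minimum is 9/2 at row 3 (s_3 leaves); pivot element 4.
Divide row 3 by 4; eliminate column x3 from the other rows.
Row 1 update in column x1: 1 − 1·0 = 1.

1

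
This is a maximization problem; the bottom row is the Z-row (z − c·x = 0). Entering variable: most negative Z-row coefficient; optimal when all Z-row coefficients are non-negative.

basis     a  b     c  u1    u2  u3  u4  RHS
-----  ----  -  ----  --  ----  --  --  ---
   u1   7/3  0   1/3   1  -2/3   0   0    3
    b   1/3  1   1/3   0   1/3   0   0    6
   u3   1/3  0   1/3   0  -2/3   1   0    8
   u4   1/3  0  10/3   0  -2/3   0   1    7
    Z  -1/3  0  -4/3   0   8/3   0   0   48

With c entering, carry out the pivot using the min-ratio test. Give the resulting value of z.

254/5

Ratio test on column c — row 1: 3/(1/3) = 9; row 2: 6/(1/3) = 18; row 3: 8/(1/3) = 24; row 4: 7/(10/3) = 21/10. Minimum is 21/10 at row 4 (u4 leaves); pivot element 10/3.
Pivot on row 4; the Z-row RHS becomes 48 − (-4/3)·(21/10) = 254/5.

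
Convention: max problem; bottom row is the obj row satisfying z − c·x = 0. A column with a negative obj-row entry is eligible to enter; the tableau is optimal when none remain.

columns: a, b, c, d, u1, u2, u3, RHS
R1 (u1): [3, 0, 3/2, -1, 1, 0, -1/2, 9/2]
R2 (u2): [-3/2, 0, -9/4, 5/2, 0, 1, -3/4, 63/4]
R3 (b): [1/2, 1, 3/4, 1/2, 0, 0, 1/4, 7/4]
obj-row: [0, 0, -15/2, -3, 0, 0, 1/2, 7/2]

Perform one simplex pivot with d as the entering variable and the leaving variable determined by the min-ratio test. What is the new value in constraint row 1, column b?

Ratio test on column d — row 1: entry -1 ≤ 0; row 2: (63/4)/(5/2) = 63/10; row 3: (7/4)/(1/2) = 7/2. Minimum is 7/2 at row 3 (b leaves); pivot element 1/2.
Divide row 3 by 1/2; eliminate column d from the other rows.
Row 1 update in column b: 0 − (-1)·2 = 2.

2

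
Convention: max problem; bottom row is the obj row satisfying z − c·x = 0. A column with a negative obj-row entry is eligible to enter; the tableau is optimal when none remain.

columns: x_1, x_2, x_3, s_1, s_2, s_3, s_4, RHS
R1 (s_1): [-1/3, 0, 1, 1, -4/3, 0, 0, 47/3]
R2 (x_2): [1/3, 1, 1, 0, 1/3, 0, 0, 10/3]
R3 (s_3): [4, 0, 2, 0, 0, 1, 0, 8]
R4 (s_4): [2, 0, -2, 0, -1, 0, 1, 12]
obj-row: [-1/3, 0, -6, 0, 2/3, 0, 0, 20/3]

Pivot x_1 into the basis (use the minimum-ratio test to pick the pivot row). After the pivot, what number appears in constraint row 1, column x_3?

7/6

Ratio test on column x_1 — row 1: entry -1/3 ≤ 0; row 2: (10/3)/(1/3) = 10; row 3: 8/4 = 2; row 4: 12/2 = 6. Minimum is 2 at row 3 (s_3 leaves); pivot element 4.
Divide row 3 by 4; eliminate column x_1 from the other rows.
Row 1 update in column x_3: 1 − (-1/3)·(1/2) = 7/6.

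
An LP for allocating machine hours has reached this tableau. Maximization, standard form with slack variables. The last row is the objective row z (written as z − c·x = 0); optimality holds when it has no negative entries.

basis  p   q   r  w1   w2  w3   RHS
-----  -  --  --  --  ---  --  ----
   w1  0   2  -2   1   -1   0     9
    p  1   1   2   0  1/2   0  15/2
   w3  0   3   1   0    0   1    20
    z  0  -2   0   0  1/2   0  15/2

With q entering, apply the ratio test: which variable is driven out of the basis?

Column q entries and ratios — w1: 9/2 = 9/2; p: (15/2)/1 = 15/2; w3: 20/3 = 20/3.
Smallest ratio is 9/2 in the row of w1, so w1 leaves.

w1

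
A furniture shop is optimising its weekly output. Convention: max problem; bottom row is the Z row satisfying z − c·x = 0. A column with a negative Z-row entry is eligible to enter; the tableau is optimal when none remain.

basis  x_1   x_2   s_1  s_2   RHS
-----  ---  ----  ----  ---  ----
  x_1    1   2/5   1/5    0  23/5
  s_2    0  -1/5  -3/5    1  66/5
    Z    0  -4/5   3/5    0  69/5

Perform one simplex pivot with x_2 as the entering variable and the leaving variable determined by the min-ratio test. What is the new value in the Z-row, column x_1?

2

Ratio test on column x_2 — row 1: (23/5)/(2/5) = 23/2; row 2: entry -1/5 ≤ 0. Minimum is 23/2 at row 1 (x_1 leaves); pivot element 2/5.
Divide row 1 by 2/5; eliminate column x_2 from the other rows.
Z-row update in column x_1: 0 − (-4/5)·(5/2) = 2.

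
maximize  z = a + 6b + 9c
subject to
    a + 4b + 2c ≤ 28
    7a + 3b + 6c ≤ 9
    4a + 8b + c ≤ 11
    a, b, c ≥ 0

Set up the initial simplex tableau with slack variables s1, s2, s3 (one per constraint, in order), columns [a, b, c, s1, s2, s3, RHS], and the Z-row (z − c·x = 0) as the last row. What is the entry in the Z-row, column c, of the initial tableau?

-9

The Z-row carries the negated objective coefficients: the c entry is -9.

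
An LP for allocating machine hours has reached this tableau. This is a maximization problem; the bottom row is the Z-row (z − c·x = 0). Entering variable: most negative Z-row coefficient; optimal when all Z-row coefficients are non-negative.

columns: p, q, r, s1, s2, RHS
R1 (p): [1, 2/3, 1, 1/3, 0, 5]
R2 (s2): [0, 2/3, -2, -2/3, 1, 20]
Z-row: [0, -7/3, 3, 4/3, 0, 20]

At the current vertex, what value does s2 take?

s2 is basic (row 2); its value is the RHS of that row, 20.

20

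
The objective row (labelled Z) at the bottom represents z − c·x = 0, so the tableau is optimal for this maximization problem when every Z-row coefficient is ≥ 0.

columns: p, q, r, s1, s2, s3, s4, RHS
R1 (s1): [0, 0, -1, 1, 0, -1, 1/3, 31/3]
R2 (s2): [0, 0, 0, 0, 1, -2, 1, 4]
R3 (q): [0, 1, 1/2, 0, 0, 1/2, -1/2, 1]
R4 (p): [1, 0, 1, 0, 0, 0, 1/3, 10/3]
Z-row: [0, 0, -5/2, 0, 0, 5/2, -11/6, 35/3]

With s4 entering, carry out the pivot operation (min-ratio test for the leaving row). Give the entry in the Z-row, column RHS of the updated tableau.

19

Ratio test on column s4 — row 1: (31/3)/(1/3) = 31; row 2: 4/1 = 4; row 3: entry -1/2 ≤ 0; row 4: (10/3)/(1/3) = 10. Minimum is 4 at row 2 (s2 leaves); pivot element 1.
Divide row 2 by 1; eliminate column s4 from the other rows.
Z-row update in column RHS: 35/3 − (-11/6)·4 = 19.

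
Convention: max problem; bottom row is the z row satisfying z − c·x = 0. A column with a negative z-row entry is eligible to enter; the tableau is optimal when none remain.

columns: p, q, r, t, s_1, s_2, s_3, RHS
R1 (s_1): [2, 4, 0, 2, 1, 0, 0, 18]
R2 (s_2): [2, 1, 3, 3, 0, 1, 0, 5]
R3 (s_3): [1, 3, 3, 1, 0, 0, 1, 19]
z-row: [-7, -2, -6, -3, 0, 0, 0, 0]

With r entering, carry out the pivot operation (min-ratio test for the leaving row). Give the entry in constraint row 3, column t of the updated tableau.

Ratio test on column r — row 1: entry 0 ≤ 0; row 2: 5/3 = 5/3; row 3: 19/3 = 19/3. Minimum is 5/3 at row 2 (s_2 leaves); pivot element 3.
Divide row 2 by 3; eliminate column r from the other rows.
Row 3 update in column t: 1 − 3·1 = -2.

-2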